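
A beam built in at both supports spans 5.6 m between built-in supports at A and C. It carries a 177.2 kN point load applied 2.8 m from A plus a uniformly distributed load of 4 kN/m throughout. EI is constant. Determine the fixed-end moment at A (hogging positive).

M_A = 134.5 kN·m

Release both end moments; the primary structure is a simply-supported span AC with redundants M_A and M_C.
Simple-span end rotations at A and C under the given loads:
  at A: point load 177.2 at a = 2.8: Pab(L + b)/(6LEI) = 347.3/EI
  at C: point load 177.2 at a = 2.8: Pab(L + a)/(6LEI) = 347.3/EI
  at A: UDL 4: wL³/(24EI) = 29.27/EI
  at C: UDL 4: wL³/(24EI) = 29.27/EI
  θ_A0 = 376.6/EI,  θ_C0 = 376.6/EI
Flexibility coefficients: a unit moment at one end gives L/(3EI) there and L/(6EI) at the far end, so f₁₁ = f₂₂ = 1.867/EI and f₁₂ = f₂₁ = 0.9333/EI.
Compatibility — zero rotation at each built-in end:
  1.867 M_A + 0.9333 M_C = 376.6
  0.9333 M_A + 1.867 M_C = 376.6
Solving the pair gives M_A = 134.5 kN·m and M_C = 134.5 kN·m (hogging).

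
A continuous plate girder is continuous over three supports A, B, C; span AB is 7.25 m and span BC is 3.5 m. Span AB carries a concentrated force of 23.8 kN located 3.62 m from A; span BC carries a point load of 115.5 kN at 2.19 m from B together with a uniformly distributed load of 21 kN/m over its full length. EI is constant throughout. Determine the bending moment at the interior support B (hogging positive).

Take M_B as the redundant. Released structure: two simple spans AB and BC with a hinge at B.
End slopes at the hinge B, treating each span as simply supported:
  span AB: point load 23.8 at a = 3.62: Pab(L + a)/(6LEI) = 78.15/EI
  span BC: point load 115.5 at a = 2.19: Pab(L + b)/(6LEI) = 75.9/EI
  span BC: UDL 21: wL³/(24EI) = 37.52/EI
  relative rotation θ_0 = (78.15 + 113.4)/EI = 191.6/EI
A unit hogging moment at B produces rotation L₁/(3EI) + L₂/(3EI) = 3.583/EI.
Compatibility: M_B·(L₁+L₂)/(3EI) = θ_0, giving M_B = 53.46 kN·m (hogging).

M_B = 53.46 kN·m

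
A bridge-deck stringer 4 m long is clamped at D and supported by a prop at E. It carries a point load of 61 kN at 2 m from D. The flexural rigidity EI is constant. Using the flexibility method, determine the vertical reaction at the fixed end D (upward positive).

R_D = 41.94 kN

Take the reaction at E as the redundant and release it; the primary structure is a cantilever fixed at D.
Free-end deflection of the primary structure under the applied loading (downward +):
  point load 61 at a = 2: Pa²(3L − a)/(6EI) = 406.7/EI
Tip deflection under a unit load at E: L³/(3EI) = 21.33/EI.
The prop prevents deflection at E: R_E = δ_0/δ_{EE} = 406.7/21.33 = 19.06 kN.
Vertical equilibrium: R_D = ΣP − R_E = 61 − 19.06 = 41.94 kN.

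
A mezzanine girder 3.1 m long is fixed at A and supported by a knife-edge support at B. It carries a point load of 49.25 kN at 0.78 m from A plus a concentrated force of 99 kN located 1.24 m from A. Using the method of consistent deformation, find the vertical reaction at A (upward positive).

R_A = 123.4 kN

Remove the prop at B; the released (primary) structure is a cantilever built in at A.
Downward deflection at the released point B due to the loads:
  point load 49.25 at a = 0.78: Pa²(3L − a)/(6EI) = 42.55/EI
  point load 99 at a = 1.24: Pa²(3L − a)/(6EI) = 204.5/EI
  δ_0 = 247/EI
Flexibility coefficient — unit upward force at B: δ_{BB} = L³/(3EI) = 9.93/EI.
The prop prevents deflection at B: R_B = δ_0/δ_{BB} = 247/9.93 = 24.88 kN.
Vertical equilibrium: R_A = ΣP − R_B = 148.2 − 24.88 = 123.4 kN.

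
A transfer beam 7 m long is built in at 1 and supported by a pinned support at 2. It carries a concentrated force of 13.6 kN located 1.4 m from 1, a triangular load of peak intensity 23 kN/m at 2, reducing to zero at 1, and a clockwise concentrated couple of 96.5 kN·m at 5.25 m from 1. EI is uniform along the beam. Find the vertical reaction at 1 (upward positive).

Take the reaction at 2 as the redundant and release it; the primary structure is a cantilever fixed at 1.
Downward deflection at the released point 2 due to the loads:
  point load 13.6 at a = 1.4: Pa²(3L − a)/(6EI) = 87.08/EI
  triangular load, peak 23 at the free end: 11w₀L⁴/(120EI) = 5062/EI
  clockwise couple 96.5 at a = 5.25: M₀a(2L − a)/(2EI) = 2216/EI
  δ_0 = 7366/EI
Tip deflection under a unit load at 2: L³/(3EI) = 114.3/EI.
Compatibility at 2: δ_0 − R_2·δ_{22} = 0, so R_2 = 7366/114.3 = 64.42 kN.
Vertical equilibrium: R_1 = ΣP − R_2 = 94.1 − 64.42 = 29.68 kN.

R_1 = 29.68 kN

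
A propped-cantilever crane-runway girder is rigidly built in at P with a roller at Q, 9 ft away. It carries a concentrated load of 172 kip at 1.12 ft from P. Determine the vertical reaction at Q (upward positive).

Remove the prop at Q; the released (primary) structure is a cantilever built in at P.
Free-end deflection of the primary structure under the applied loading (downward +):
  point load 172 at a = 1.12: Pa²(3L − a)/(6EI) = 930.6/EI
Flexibility coefficient — unit upward force at Q: δ_{QQ} = L³/(3EI) = 243/EI.
Compatibility at Q: δ_0 − R_Q·δ_{QQ} = 0, so R_Q = 930.6/243 = 3.83 kip.

R_Q = 3.83 kip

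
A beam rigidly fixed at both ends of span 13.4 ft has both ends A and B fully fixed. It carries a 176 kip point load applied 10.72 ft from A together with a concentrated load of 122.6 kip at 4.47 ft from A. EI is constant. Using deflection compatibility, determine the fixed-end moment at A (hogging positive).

Take the two fixed-end moments M_A, M_B as redundants; the released structure is the simple span AB.
End rotations of the released simple span under the applied load (×1/EI):
  at A: point load 176 at a = 10.72: Pab(L + b)/(6LEI) = 1011/EI
  at B: point load 176 at a = 10.72: Pab(L + a)/(6LEI) = 1517/EI
  at A: point load 122.6 at a = 4.47: Pab(L + b)/(6LEI) = 1359/EI
  at B: point load 122.6 at a = 4.47: Pab(L + a)/(6LEI) = 1088/EI
  θ_A0 = 2370/EI,  θ_B0 = 2605/EI
Flexibility coefficients: a unit moment at one end gives L/(3EI) there and L/(6EI) at the far end, so f₁₁ = f₂₂ = 4.467/EI and f₁₂ = f₂₁ = 2.233/EI.
Compatibility — zero rotation at each built-in end:
  4.467 M_A + 2.233 M_B = 2370
  2.233 M_A + 4.467 M_B = 2605
Solving the pair gives M_A = 318.9 kip·ft and M_B = 423.7 kip·ft (hogging).

M_A = 318.9 kip·ft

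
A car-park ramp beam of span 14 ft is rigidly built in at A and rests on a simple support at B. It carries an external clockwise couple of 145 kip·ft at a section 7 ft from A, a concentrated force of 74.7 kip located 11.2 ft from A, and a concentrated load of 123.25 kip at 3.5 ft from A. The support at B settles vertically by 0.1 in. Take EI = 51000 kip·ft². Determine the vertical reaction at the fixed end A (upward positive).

Release the roller at B. Primary structure: cantilever fixed at A.
Deflection at B on the released cantilever, summing each load's contribution:
  clockwise couple 145 at a = 7: M₀a(2L − a)/(2EI) = 10658/EI
  point load 74.7 at a = 11.2: Pa²(3L − a)/(6EI) = 48101/EI
  point load 123.25 at a = 3.5: Pa²(3L − a)/(6EI) = 9688/EI
  δ_0 = 68447/EI
Tip deflection under a unit load at B: L³/(3EI) = 914.7/EI.
With EI = 51000 kip·ft²: δ_0 = 1.3421 ft and δ_{BB} = 0.017935 ft/kip.
Compatibility — the beam at B must follow the support down by 0.008333 ft: δ_0 − R_B·δ_{BB} = 0.008333, so R_B = (1.3421 − 0.008333)/0.017935 = 74.37 kip.
Vertical equilibrium: R_A = ΣP − R_B = 197.9 − 74.37 = 123.6 kip.

R_A = 123.6 kip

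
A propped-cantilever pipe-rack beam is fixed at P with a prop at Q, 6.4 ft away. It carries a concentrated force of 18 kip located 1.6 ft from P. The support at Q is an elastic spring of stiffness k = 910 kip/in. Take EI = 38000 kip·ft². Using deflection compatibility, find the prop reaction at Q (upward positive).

Remove the prop at Q; the released (primary) structure is a cantilever built in at P.
Deflection at Q on the released cantilever, summing each load's contribution:
  point load 18 at a = 1.6: Pa²(3L − a)/(6EI) = 135.2/EI
Flexibility coefficient — unit upward force at Q: δ_{QQ} = L³/(3EI) = 87.38/EI.
With EI = 38000 kip·ft²: δ_0 = 0.003557 ft and δ_{QQ} = 0.0023 ft/kip.
Compatibility — the spring shortens by R_Q/k under the reaction it provides: δ_0 − R_Q·δ_{QQ} = R_Q/k. With 1/k = 1/(910×12) ft/kip = 0.000092 ft/kip, R_Q = δ_0 / (δ_{QQ} + 1/k) = 0.003557 / (0.0023 + 0.000092) = 1.488 kip.

R_Q = 1.488 kip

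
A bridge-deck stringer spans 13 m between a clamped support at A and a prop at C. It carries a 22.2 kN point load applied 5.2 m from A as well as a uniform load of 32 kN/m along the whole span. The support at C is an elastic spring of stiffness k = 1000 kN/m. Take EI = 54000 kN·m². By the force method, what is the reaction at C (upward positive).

R_C = 149.6 kN

Choose R_C as the redundant. The primary structure is the cantilever fixed at A.
Downward deflection at the released point C due to the loads:
  point load 22.2 at a = 5.2: Pa²(3L − a)/(6EI) = 3382/EI
  UDL 32: wL⁴/(8EI) = 114244/EI
  δ_0 = 117626/EI
Tip deflection under a unit load at C: L³/(3EI) = 732.3/EI.
With EI = 54000 kN·m²: δ_0 = 2.1783 m and δ_{CC} = 0.013562 m/kN.
Compatibility — the spring shortens by R_C/k under the reaction it provides: δ_0 − R_C·δ_{CC} = R_C/k. With 1/k = 0.001 m/kN, R_C = δ_0 / (δ_{CC} + 1/k) = 2.1783 / (0.013562 + 0.001) = 149.6 kN.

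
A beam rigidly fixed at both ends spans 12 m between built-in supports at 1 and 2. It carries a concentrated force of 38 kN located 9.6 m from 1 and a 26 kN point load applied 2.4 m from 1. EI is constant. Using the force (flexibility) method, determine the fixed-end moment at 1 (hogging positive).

M_1 = 54.53 kN·m

Take the two fixed-end moments M_1, M_2 as redundants; the released structure is the simple span 12.
On the primary (simply-supported) span, the end slopes from the loading are:
  at 1: point load 38 at a = 9.6: Pab(L + b)/(6LEI) = 175.1/EI
  at 2: point load 38 at a = 9.6: Pab(L + a)/(6LEI) = 262.7/EI
  at 1: point load 26 at a = 2.4: Pab(L + b)/(6LEI) = 179.7/EI
  at 2: point load 26 at a = 2.4: Pab(L + a)/(6LEI) = 119.8/EI
  θ_10 = 354.8/EI,  θ_20 = 382.5/EI
Flexibility coefficients: a unit moment at one end gives L/(3EI) there and L/(6EI) at the far end, so f₁₁ = f₂₂ = 4/EI and f₁₂ = f₂₁ = 2/EI.
Compatibility — zero rotation at each built-in end:
  4 M_1 + 2 M_2 = 354.8
  2 M_1 + 4 M_2 = 382.5
Solving the pair gives M_1 = 54.53 kN·m and M_2 = 68.35 kN·m (hogging).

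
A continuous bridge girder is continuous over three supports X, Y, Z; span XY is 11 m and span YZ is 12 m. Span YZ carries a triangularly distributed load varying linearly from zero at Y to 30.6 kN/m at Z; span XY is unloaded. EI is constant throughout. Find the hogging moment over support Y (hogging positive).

M_Y = 134.1 kN·m

Release continuity at Y by inserting a hinge; the redundant is the internal moment M_Y. The primary structure is two simply-supported spans XY and YZ.
Discontinuity in slope at Y on the released structure — sum the simple-span end rotations:
  span YZ: triangular load, peak 30.6: 7w₀L³/(360EI) = 1028/EI
  relative rotation θ_0 = (0 + 1028)/EI = 1028/EI
A unit hogging moment at Y produces rotation L₁/(3EI) + L₂/(3EI) = 7.667/EI.
Compatibility: M_Y·(L₁+L₂)/(3EI) = θ_0, giving M_Y = 134.1 kN·m (hogging).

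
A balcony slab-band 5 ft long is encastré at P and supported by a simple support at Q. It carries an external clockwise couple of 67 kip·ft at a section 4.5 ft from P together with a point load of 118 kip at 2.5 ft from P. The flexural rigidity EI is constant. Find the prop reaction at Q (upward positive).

R_Q = 56.77 kip

Choose R_Q as the redundant. The primary structure is the cantilever fixed at P.
Downward deflection at the released point Q due to the loads:
  clockwise couple 67 at a = 4.5: M₀a(2L − a)/(2EI) = 829.1/EI
  point load 118 at a = 2.5: Pa²(3L − a)/(6EI) = 1536/EI
  δ_0 = 2366/EI
Flexibility coefficient — unit upward force at Q: δ_{QQ} = L³/(3EI) = 41.67/EI.
Compatibility at Q: δ_0 − R_Q·δ_{QQ} = 0, so R_Q = 2366/41.67 = 56.77 kip.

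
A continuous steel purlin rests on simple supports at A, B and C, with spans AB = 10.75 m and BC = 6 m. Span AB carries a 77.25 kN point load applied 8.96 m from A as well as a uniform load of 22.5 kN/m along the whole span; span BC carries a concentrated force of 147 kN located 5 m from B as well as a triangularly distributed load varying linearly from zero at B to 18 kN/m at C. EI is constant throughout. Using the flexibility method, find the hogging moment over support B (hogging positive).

M_B = 315.5 kN·m

Take M_B as the redundant. Released structure: two simple spans AB and BC with a hinge at B.
Discontinuity in slope at B on the released structure — sum the simple-span end rotations:
  span AB: point load 77.25 at a = 8.96: Pab(L + a)/(6LEI) = 378.6/EI
  span AB: UDL 22.5: wL³/(24EI) = 1165/EI
  span BC: point load 147 at a = 5: Pab(L + b)/(6LEI) = 142.9/EI
  span BC: triangular load, peak 18: 7w₀L³/(360EI) = 75.6/EI
  relative rotation θ_0 = (1543 + 218.5)/EI = 1762/EI
A unit hogging moment at B produces rotation L₁/(3EI) + L₂/(3EI) = 5.583/EI.
Slope continuity at B: θ_0 = M_B·5.583/EI, so M_B = 1762/5.583 = 315.5 kN·m (hogging).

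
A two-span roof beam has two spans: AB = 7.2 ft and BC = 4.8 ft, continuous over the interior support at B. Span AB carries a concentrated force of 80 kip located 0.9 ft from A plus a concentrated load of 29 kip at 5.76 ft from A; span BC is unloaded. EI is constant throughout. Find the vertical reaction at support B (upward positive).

R_B = 46.85 kip

Insert a hinge at B; M_B is the redundant, and each span becomes simply supported.
Rotations at B on the released spans (each span's end-slope, ×1/EI):
  span AB: point load 80 at a = 0.9: Pab(L + a)/(6LEI) = 85.05/EI
  span AB: point load 29 at a = 5.76: Pab(L + a)/(6LEI) = 72.16/EI
  relative rotation θ_0 = (157.2 + 0)/EI = 157.2/EI
A unit hogging moment at B produces rotation L₁/(3EI) + L₂/(3EI) = 4/EI.
Compatibility: M_B·(L₁+L₂)/(3EI) = θ_0, giving M_B = 39.3 kip·ft (hogging).
Span AB, ΣM about A with M_B applied at B: R_B^{AB}·7.2 = 239 + 39.3, so R_B^{AB} = 38.66 kip and R_A = 109 − 38.66 = 70.34 kip.
Span BC, ΣM about C: R_B^{BC}·4.8 = 0 + 39.3, so R_B^{BC} = 8.188 kip and R_C = 0 − 8.188 = -8.188 kip.
R_B = 38.66 + 8.188 = 46.85 kip.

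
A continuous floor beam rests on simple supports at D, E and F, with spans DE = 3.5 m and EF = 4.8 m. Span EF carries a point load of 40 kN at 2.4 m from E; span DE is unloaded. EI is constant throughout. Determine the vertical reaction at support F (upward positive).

Take M_E as the redundant. Released structure: two simple spans DE and EF with a hinge at E.
End slopes at the hinge E, treating each span as simply supported:
  span EF: point load 40 at a = 2.4: Pab(L + b)/(6LEI) = 57.6/EI
  relative rotation θ_0 = (0 + 57.6)/EI = 57.6/EI
A unit hogging moment at E produces rotation L₁/(3EI) + L₂/(3EI) = 2.767/EI.
Compatibility: M_E·(L₁+L₂)/(3EI) = θ_0, giving M_E = 20.82 kN·m (hogging).
Span EF, ΣM about F: R_E^{EF}·4.8 = 96 + 20.82, so R_E^{EF} = 24.34 kN and R_F = 40 − 24.34 = 15.66 kN.

R_F = 15.66 kN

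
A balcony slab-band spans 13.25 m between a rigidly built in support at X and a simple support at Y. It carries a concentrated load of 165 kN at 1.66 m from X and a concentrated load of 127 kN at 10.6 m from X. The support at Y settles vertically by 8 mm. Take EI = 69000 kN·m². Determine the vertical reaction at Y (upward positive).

R_Y = 92.42 kN

Remove the prop at Y; the released (primary) structure is a cantilever built in at X.
Free-end deflection of the primary structure under the applied loading (downward +):
  point load 165 at a = 1.66: Pa²(3L − a)/(6EI) = 2886/EI
  point load 127 at a = 10.6: Pa²(3L − a)/(6EI) = 69327/EI
  δ_0 = 72213/EI
Flexibility coefficient — unit upward force at Y: δ_{YY} = L³/(3EI) = 775.4/EI.
With EI = 69000 kN·m²: δ_0 = 1.0466 m and δ_{YY} = 0.011238 m/kN.
Compatibility — the beam at Y must follow the support down by 0.008 m: δ_0 − R_Y·δ_{YY} = 0.008, so R_Y = (1.0466 − 0.008)/0.011238 = 92.42 kN.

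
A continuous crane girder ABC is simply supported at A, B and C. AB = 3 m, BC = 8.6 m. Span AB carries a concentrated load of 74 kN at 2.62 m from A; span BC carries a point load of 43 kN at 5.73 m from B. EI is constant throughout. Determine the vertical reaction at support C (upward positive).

Insert a hinge at B; M_B is the redundant, and each span becomes simply supported.
Rotations at B on the released spans (each span's end-slope, ×1/EI):
  span AB: point load 74 at a = 2.62: Pab(L + a)/(6LEI) = 23/EI
  span BC: point load 43 at a = 5.73: Pab(L + b)/(6LEI) = 157.2/EI
  relative rotation θ_0 = (23 + 157.2)/EI = 180.2/EI
A unit hogging moment at B produces rotation L₁/(3EI) + L₂/(3EI) = 3.867/EI.
Compatibility: M_B·(L₁+L₂)/(3EI) = θ_0, giving M_B = 46.6 kN·m (hogging).
Span BC, ΣM about C: R_B^{BC}·8.6 = 123.4 + 46.6, so R_B^{BC} = 19.77 kN and R_C = 43 − 19.77 = 23.23 kN.

R_C = 23.23 kN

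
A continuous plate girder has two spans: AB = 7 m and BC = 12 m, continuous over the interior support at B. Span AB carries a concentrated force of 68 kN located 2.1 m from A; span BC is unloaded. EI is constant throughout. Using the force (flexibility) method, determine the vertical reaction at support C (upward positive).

R_C = -1.995 kN

Take M_B as the redundant. Released structure: two simple spans AB and BC with a hinge at B.
Discontinuity in slope at B on the released structure — sum the simple-span end rotations:
  span AB: point load 68 at a = 2.1: Pab(L + a)/(6LEI) = 151.6/EI
  relative rotation θ_0 = (151.6 + 0)/EI = 151.6/EI
A unit hogging moment at B produces rotation L₁/(3EI) + L₂/(3EI) = 6.333/EI.
Compatibility: M_B·(L₁+L₂)/(3EI) = θ_0, giving M_B = 23.94 kN·m (hogging).
Span BC, ΣM about C: R_B^{BC}·12 = 0 + 23.94, so R_B^{BC} = 1.995 kN and R_C = 0 − 1.995 = -1.995 kN.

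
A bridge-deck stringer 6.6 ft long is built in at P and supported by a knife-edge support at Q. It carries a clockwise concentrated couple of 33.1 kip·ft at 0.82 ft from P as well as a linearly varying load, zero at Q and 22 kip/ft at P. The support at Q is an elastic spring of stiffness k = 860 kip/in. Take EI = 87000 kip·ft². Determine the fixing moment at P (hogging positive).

M_P = 94.1 kip·ft

Choose R_Q as the redundant. The primary structure is the cantilever fixed at P.
Deflection at Q on the released cantilever, summing each load's contribution:
  clockwise couple 33.1 at a = 0.82: M₀a(2L − a)/(2EI) = 168/EI
  triangular load, peak 22 at the fixed end: w₀L⁴/(30EI) = 1391/EI
  δ_0 = 1559/EI
Flexibility coefficient — unit upward force at Q: δ_{QQ} = L³/(3EI) = 95.83/EI.
With EI = 87000 kip·ft²: δ_0 = 0.017925 ft and δ_{QQ} = 0.001102 ft/kip.
Compatibility — the spring shortens by R_Q/k under the reaction it provides: δ_0 − R_Q·δ_{QQ} = R_Q/k. With 1/k = 1/(860×12) ft/kip = 0.000097 ft/kip, R_Q = δ_0 / (δ_{QQ} + 1/k) = 0.017925 / (0.001102 + 0.000097) = 14.96 kip.
Moment equilibrium about P: M_P = Σ(load moments about P) − R_Q·L = 192.8 − 14.96×6.6 = 94.1 kip·ft.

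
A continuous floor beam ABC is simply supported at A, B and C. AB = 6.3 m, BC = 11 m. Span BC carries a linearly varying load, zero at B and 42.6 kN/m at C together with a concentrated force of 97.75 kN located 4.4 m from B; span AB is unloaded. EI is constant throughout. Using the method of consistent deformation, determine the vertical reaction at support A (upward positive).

R_A = -51.18 kN

Take M_B as the redundant. Released structure: two simple spans AB and BC with a hinge at B.
End slopes at the hinge B, treating each span as simply supported:
  span BC: triangular load, peak 42.6: 7w₀L³/(360EI) = 1103/EI
  span BC: point load 97.75 at a = 4.4: Pab(L + b)/(6LEI) = 757/EI
  relative rotation θ_0 = (0 + 1859)/EI = 1859/EI
A unit hogging moment at B produces rotation L₁/(3EI) + L₂/(3EI) = 5.767/EI.
Slope continuity at B: θ_0 = M_B·5.767/EI, so M_B = 1859/5.767 = 322.5 kN·m (hogging).
Span AB, ΣM about A with M_B applied at B: R_B^{AB}·6.3 = 0 + 322.5, so R_B^{AB} = 51.18 kN and R_A = 0 − 51.18 = -51.18 kN.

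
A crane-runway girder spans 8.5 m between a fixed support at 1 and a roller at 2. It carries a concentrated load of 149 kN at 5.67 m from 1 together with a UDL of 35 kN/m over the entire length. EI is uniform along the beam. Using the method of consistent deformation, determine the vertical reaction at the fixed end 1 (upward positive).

Remove the prop at 2; the released (primary) structure is a cantilever built in at 1.
Downward deflection at the released point 2 due to the loads:
  point load 149 at a = 5.67: Pa²(3L − a)/(6EI) = 15832/EI
  UDL 35: wL⁴/(8EI) = 22838/EI
  δ_0 = 38669/EI
Tip deflection under a unit load at 2: L³/(3EI) = 204.7/EI.
Compatibility at 2: δ_0 − R_2·δ_{22} = 0, so R_2 = 38669/204.7 = 188.9 kN.
Vertical equilibrium: R_1 = ΣP − R_2 = 446.5 − 188.9 = 257.6 kN.

R_1 = 257.6 kN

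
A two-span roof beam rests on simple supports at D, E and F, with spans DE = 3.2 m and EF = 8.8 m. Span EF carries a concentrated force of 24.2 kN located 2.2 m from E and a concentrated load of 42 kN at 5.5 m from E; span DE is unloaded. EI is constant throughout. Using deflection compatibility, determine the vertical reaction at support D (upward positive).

Insert a hinge at E; M_E is the redundant, and each span becomes simply supported.
Rotations at E on the released spans (each span's end-slope, ×1/EI):
  span EF: point load 24.2 at a = 2.2: Pab(L + b)/(6LEI) = 102.5/EI
  span EF: point load 42 at a = 5.5: Pab(L + b)/(6LEI) = 174.7/EI
  relative rotation θ_0 = (0 + 277.2)/EI = 277.2/EI
A unit hogging moment at E produces rotation L₁/(3EI) + L₂/(3EI) = 4/EI.
Compatibility: M_E·(L₁+L₂)/(3EI) = θ_0, giving M_E = 69.3 kN·m (hogging).
Span DE, ΣM about D with M_E applied at E: R_E^{DE}·3.2 = 0 + 69.3, so R_E^{DE} = 21.65 kN and R_D = 0 − 21.65 = -21.65 kN.

R_D = -21.65 kN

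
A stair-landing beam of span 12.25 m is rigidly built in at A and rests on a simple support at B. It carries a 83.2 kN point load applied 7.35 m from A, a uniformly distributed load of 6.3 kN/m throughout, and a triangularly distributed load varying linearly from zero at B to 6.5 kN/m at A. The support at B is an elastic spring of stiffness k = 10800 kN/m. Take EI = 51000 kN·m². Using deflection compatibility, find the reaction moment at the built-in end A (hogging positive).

M_A = 361.3 kN·m

Remove the prop at B; the released (primary) structure is a cantilever built in at A.
Primary-structure tip deflection at B by superposition:
  point load 83.2 at a = 7.35: Pa²(3L − a)/(6EI) = 22024/EI
  UDL 6.3: wL⁴/(8EI) = 17734/EI
  triangular load, peak 6.5 at the fixed end: w₀L⁴/(30EI) = 4879/EI
  δ_0 = 44636/EI
Flexibility coefficient — unit upward force at B: δ_{BB} = L³/(3EI) = 612.8/EI.
With EI = 51000 kN·m²: δ_0 = 0.87522 m and δ_{BB} = 0.012015 m/kN.
Compatibility — the spring shortens by R_B/k under the reaction it provides: δ_0 − R_B·δ_{BB} = R_B/k. With 1/k = 0.000093 m/kN, R_B = δ_0 / (δ_{BB} + 1/k) = 0.87522 / (0.012015 + 0.000093) = 72.29 kN.
Moment equilibrium about A: M_A = Σ(load moments about A) − R_B·L = 1247 − 72.29×12.25 = 361.3 kN·m.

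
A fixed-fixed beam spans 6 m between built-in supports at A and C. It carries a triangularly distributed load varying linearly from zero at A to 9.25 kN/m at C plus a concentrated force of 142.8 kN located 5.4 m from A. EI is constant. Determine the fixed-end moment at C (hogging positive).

M_C = 86.05 kN·m

Take the two fixed-end moments M_A, M_C as redundants; the released structure is the simple span AC.
On the primary (simply-supported) span, the end slopes from the loading are:
  at A: triangular load, peak 9.25: 7w₀L³/(360EI) = 38.85/EI
  at C: triangular load, peak 9.25: w₀L³/(45EI) = 44.4/EI
  at A: point load 142.8 at a = 5.4: Pab(L + b)/(6LEI) = 84.82/EI
  at C: point load 142.8 at a = 5.4: Pab(L + a)/(6LEI) = 146.5/EI
  θ_A0 = 123.7/EI,  θ_C0 = 190.9/EI
Flexibility coefficients: a unit moment at one end gives L/(3EI) there and L/(6EI) at the far end, so f₁₁ = f₂₂ = 2/EI and f₁₂ = f₂₁ = 1/EI.
Compatibility — zero rotation at each built-in end:
  2 M_A + 1 M_C = 123.7
  1 M_A + 2 M_C = 190.9
Solving the pair gives M_A = 18.81 kN·m and M_C = 86.05 kN·m (hogging).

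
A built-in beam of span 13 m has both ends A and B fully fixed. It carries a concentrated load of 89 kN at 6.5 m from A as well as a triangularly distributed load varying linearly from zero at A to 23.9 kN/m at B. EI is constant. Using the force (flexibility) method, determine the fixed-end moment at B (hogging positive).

M_B = 346.6 kN·m

Take the two fixed-end moments M_A, M_B as redundants; the released structure is the simple span AB.
On the primary (simply-supported) span, the end slopes from the loading are:
  at A: point load 89 at a = 6.5: Pab(L + b)/(6LEI) = 940.1/EI
  at B: point load 89 at a = 6.5: Pab(L + a)/(6LEI) = 940.1/EI
  at A: triangular load, peak 23.9: 7w₀L³/(360EI) = 1021/EI
  at B: triangular load, peak 23.9: w₀L³/(45EI) = 1167/EI
  θ_A0 = 1961/EI,  θ_B0 = 2107/EI
Flexibility coefficients: a unit moment at one end gives L/(3EI) there and L/(6EI) at the far end, so f₁₁ = f₂₂ = 4.333/EI and f₁₂ = f₂₁ = 2.167/EI.
Compatibility — zero rotation at each built-in end:
  4.333 M_A + 2.167 M_B = 1961
  2.167 M_A + 4.333 M_B = 2107
Solving the pair gives M_A = 279.3 kN·m and M_B = 346.6 kN·m (hogging).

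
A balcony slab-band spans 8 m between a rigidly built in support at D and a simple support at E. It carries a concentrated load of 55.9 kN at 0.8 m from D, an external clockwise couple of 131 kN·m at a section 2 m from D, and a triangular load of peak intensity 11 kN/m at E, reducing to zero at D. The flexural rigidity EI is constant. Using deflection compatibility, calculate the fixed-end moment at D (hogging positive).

M_D = 124.3 kN·m

Take the reaction at E as the redundant and release it; the primary structure is a cantilever fixed at D.
Free-end deflection of the primary structure under the applied loading (downward +):
  point load 55.9 at a = 0.8: Pa²(3L − a)/(6EI) = 138.3/EI
  clockwise couple 131 at a = 2: M₀a(2L − a)/(2EI) = 1834/EI
  triangular load, peak 11 at the free end: 11w₀L⁴/(120EI) = 4130/EI
  δ_0 = 6102/EI
Tip deflection under a unit load at E: L³/(3EI) = 170.7/EI.
The prop prevents deflection at E: R_E = δ_0/δ_{EE} = 6102/170.7 = 35.76 kN.
Moment equilibrium about D: M_D = Σ(load moments about D) − R_E·L = 410.4 − 35.76×8 = 124.3 kN·m.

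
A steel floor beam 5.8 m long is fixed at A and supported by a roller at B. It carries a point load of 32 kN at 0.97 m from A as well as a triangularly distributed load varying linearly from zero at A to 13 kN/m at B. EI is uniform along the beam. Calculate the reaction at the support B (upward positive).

R_B = 22 kN

Remove the prop at B; the released (primary) structure is a cantilever built in at A.
Free-end deflection of the primary structure under the applied loading (downward +):
  point load 32 at a = 0.97: Pa²(3L − a)/(6EI) = 82.45/EI
  triangular load, peak 13 at the free end: 11w₀L⁴/(120EI) = 1349/EI
  δ_0 = 1431/EI
Tip deflection under a unit load at B: L³/(3EI) = 65.04/EI.
The prop prevents deflection at B: R_B = δ_0/δ_{BB} = 1431/65.04 = 22 kN.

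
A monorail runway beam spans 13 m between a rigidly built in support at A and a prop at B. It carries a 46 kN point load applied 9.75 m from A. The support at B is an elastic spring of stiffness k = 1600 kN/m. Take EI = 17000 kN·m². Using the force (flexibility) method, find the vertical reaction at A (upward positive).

Release the roller at B. Primary structure: cantilever fixed at A.
Primary-structure tip deflection at B by superposition:
  point load 46 at a = 9.75: Pa²(3L − a)/(6EI) = 21318/EI
Tip deflection under a unit load at B: L³/(3EI) = 732.3/EI.
With EI = 17000 kN·m²: δ_0 = 1.254 m and δ_{BB} = 0.043078 m/kN.
Compatibility — the spring shortens by R_B/k under the reaction it provides: δ_0 − R_B·δ_{BB} = R_B/k. With 1/k = 0.000625 m/kN, R_B = δ_0 / (δ_{BB} + 1/k) = 1.254 / (0.043078 + 0.000625) = 28.69 kN.
Vertical equilibrium: R_A = ΣP − R_B = 46 − 28.69 = 17.31 kN.

R_A = 17.31 kN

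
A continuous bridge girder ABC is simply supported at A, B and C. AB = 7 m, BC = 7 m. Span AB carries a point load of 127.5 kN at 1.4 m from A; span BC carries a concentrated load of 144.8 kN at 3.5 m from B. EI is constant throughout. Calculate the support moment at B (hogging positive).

M_B = 137.9 kN·m

Take M_B as the redundant. Released structure: two simple spans AB and BC with a hinge at B.
Rotations at B on the released spans (each span's end-slope, ×1/EI):
  span AB: point load 127.5 at a = 1.4: Pab(L + a)/(6LEI) = 199.9/EI
  span BC: point load 144.8 at a = 3.5: Pab(L + b)/(6LEI) = 443.4/EI
  relative rotation θ_0 = (199.9 + 443.4)/EI = 643.4/EI
A unit hogging moment at B produces rotation L₁/(3EI) + L₂/(3EI) = 4.667/EI.
Compatibility: M_B·(L₁+L₂)/(3EI) = θ_0, giving M_B = 137.9 kN·m (hogging).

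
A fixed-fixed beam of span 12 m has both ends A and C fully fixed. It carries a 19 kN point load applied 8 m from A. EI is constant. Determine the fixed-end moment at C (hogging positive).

M_C = 33.78 kN·m

Take the two fixed-end moments M_A, M_C as redundants; the released structure is the simple span AC.
On the primary (simply-supported) span, the end slopes from the loading are:
  at A: point load 19 at a = 8: Pab(L + b)/(6LEI) = 135.1/EI
  at C: point load 19 at a = 8: Pab(L + a)/(6LEI) = 168.9/EI
  θ_A0 = 135.1/EI,  θ_C0 = 168.9/EI
Flexibility coefficients: a unit moment at one end gives L/(3EI) there and L/(6EI) at the far end, so f₁₁ = f₂₂ = 4/EI and f₁₂ = f₂₁ = 2/EI.
Compatibility — zero rotation at each built-in end:
  4 M_A + 2 M_C = 135.1
  2 M_A + 4 M_C = 168.9
Solving the pair gives M_A = 16.89 kN·m and M_C = 33.78 kN·m (hogging).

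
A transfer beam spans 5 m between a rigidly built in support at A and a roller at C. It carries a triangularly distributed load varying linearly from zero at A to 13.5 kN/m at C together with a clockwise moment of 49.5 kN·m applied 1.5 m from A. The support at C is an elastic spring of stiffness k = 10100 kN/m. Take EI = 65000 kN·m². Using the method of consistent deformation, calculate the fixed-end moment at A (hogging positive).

Release the roller at C. Primary structure: cantilever fixed at A.
Primary-structure tip deflection at C by superposition:
  triangular load, peak 13.5 at the free end: 11w₀L⁴/(120EI) = 773.4/EI
  clockwise couple 49.5 at a = 1.5: M₀a(2L − a)/(2EI) = 315.6/EI
  δ_0 = 1089/EI
Tip deflection under a unit load at C: L³/(3EI) = 41.67/EI.
With EI = 65000 kN·m²: δ_0 = 0.016754 m and δ_{CC} = 0.000641 m/kN.
Compatibility — the spring shortens by R_C/k under the reaction it provides: δ_0 − R_C·δ_{CC} = R_C/k. With 1/k = 0.000099 m/kN, R_C = δ_0 / (δ_{CC} + 1/k) = 0.016754 / (0.000641 + 0.000099) = 22.64 kN.
Moment equilibrium about A: M_A = Σ(load moments about A) − R_C·L = 162 − 22.64×5 = 48.8 kN·m.

M_A = 48.8 kN·m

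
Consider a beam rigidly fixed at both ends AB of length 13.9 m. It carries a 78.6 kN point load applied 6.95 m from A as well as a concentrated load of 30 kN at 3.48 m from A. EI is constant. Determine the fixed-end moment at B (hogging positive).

M_B = 156.2 kN·m

Release both end moments; the primary structure is a simply-supported span AB with redundants M_A and M_B.
End rotations of the released simple span under the applied load (×1/EI):
  at A: point load 78.6 at a = 6.95: Pab(L + b)/(6LEI) = 949.1/EI
  at B: point load 78.6 at a = 6.95: Pab(L + a)/(6LEI) = 949.1/EI
  at A: point load 30 at a = 3.48: Pab(L + b)/(6LEI) = 317.2/EI
  at B: point load 30 at a = 3.48: Pab(L + a)/(6LEI) = 226.7/EI
  θ_A0 = 1266/EI,  θ_B0 = 1176/EI
Flexibility coefficients: a unit moment at one end gives L/(3EI) there and L/(6EI) at the far end, so f₁₁ = f₂₂ = 4.633/EI and f₁₂ = f₂₁ = 2.317/EI.
Compatibility — zero rotation at each built-in end:
  4.633 M_A + 2.317 M_B = 1266
  2.317 M_A + 4.633 M_B = 1176
Solving the pair gives M_A = 195.2 kN·m and M_B = 156.2 kN·m (hogging).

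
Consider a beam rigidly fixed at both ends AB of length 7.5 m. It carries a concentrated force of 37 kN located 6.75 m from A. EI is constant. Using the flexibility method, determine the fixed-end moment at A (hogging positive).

M_A = 2.498 kN·m

Take the two fixed-end moments M_A, M_B as redundants; the released structure is the simple span AB.
On the primary (simply-supported) span, the end slopes from the loading are:
  at A: point load 37 at a = 6.75: Pab(L + b)/(6LEI) = 34.34/EI
  at B: point load 37 at a = 6.75: Pab(L + a)/(6LEI) = 59.32/EI
  θ_A0 = 34.34/EI,  θ_B0 = 59.32/EI
Flexibility coefficients: a unit moment at one end gives L/(3EI) there and L/(6EI) at the far end, so f₁₁ = f₂₂ = 2.5/EI and f₁₂ = f₂₁ = 1.25/EI.
Compatibility — zero rotation at each built-in end:
  2.5 M_A + 1.25 M_B = 34.34
  1.25 M_A + 2.5 M_B = 59.32
Solving the pair gives M_A = 2.498 kN·m and M_B = 22.48 kN·m (hogging).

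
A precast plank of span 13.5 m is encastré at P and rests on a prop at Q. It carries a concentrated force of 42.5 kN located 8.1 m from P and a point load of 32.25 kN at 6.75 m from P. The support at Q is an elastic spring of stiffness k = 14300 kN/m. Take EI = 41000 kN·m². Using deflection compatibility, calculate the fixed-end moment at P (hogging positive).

M_P = 179.4 kN·m

Remove the prop at Q; the released (primary) structure is a cantilever built in at P.
Deflection at Q on the released cantilever, summing each load's contribution:
  point load 42.5 at a = 8.1: Pa²(3L − a)/(6EI) = 15057/EI
  point load 32.25 at a = 6.75: Pa²(3L − a)/(6EI) = 8265/EI
  δ_0 = 23323/EI
Flexibility coefficient — unit upward force at Q: δ_{QQ} = L³/(3EI) = 820.1/EI.
With EI = 41000 kN·m²: δ_0 = 0.56885 m and δ_{QQ} = 0.020003 m/kN.
Compatibility — the spring shortens by R_Q/k under the reaction it provides: δ_0 − R_Q·δ_{QQ} = R_Q/k. With 1/k = 0.00007 m/kN, R_Q = δ_0 / (δ_{QQ} + 1/k) = 0.56885 / (0.020003 + 0.00007) = 28.34 kN.
Moment equilibrium about P: M_P = Σ(load moments about P) − R_Q·L = 561.9 − 28.34×13.5 = 179.4 kN·m.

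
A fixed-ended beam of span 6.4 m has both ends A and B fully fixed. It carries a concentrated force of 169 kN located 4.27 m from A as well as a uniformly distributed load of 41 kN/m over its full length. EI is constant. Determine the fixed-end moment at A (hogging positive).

M_A = 219.9 kN·m

Take the two fixed-end moments M_A, M_B as redundants; the released structure is the simple span AB.
End rotations of the released simple span under the applied load (×1/EI):
  at A: point load 169 at a = 4.27: Pab(L + b)/(6LEI) = 341.4/EI
  at B: point load 169 at a = 4.27: Pab(L + a)/(6LEI) = 427.1/EI
  at A: UDL 41: wL³/(24EI) = 447.8/EI
  at B: UDL 41: wL³/(24EI) = 447.8/EI
  θ_A0 = 789.3/EI,  θ_B0 = 874.9/EI
Flexibility coefficients: a unit moment at one end gives L/(3EI) there and L/(6EI) at the far end, so f₁₁ = f₂₂ = 2.133/EI and f₁₂ = f₂₁ = 1.067/EI.
Compatibility — zero rotation at each built-in end:
  2.133 M_A + 1.067 M_B = 789.3
  1.067 M_A + 2.133 M_B = 874.9
Solving the pair gives M_A = 219.9 kN·m and M_B = 300.2 kN·m (hogging).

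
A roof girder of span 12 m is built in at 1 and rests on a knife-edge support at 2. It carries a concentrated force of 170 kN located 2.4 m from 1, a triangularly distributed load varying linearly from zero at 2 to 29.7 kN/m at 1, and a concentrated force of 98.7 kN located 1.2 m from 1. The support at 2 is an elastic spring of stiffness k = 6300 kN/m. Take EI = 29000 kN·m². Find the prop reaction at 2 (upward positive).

Choose R_2 as the redundant. The primary structure is the cantilever fixed at 1.
Primary-structure tip deflection at 2 by superposition:
  point load 170 at a = 2.4: Pa²(3L − a)/(6EI) = 5484/EI
  triangular load, peak 29.7 at the fixed end: w₀L⁴/(30EI) = 20529/EI
  point load 98.7 at a = 1.2: Pa²(3L − a)/(6EI) = 824.3/EI
  δ_0 = 26837/EI
Tip deflection under a unit load at 2: L³/(3EI) = 576/EI.
With EI = 29000 kN·m²: δ_0 = 0.9254 m and δ_{22} = 0.019862 m/kN.
Compatibility — the spring shortens by R_2/k under the reaction it provides: δ_0 − R_2·δ_{22} = R_2/k. With 1/k = 0.000159 m/kN, R_2 = δ_0 / (δ_{22} + 1/k) = 0.9254 / (0.019862 + 0.000159) = 46.22 kN.

R_2 = 46.22 kN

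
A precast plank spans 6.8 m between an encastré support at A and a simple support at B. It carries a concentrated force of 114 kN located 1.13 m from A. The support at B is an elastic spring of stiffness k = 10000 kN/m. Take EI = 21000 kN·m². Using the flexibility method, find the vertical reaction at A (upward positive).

Release the roller at B. Primary structure: cantilever fixed at A.
Free-end deflection of the primary structure under the applied loading (downward +):
  point load 114 at a = 1.13: Pa²(3L − a)/(6EI) = 467.5/EI
Tip deflection under a unit load at B: L³/(3EI) = 104.8/EI.
With EI = 21000 kN·m²: δ_0 = 0.022262 m and δ_{BB} = 0.004991 m/kN.
Compatibility — the spring shortens by R_B/k under the reaction it provides: δ_0 − R_B·δ_{BB} = R_B/k. With 1/k = 0.0001 m/kN, R_B = δ_0 / (δ_{BB} + 1/k) = 0.022262 / (0.004991 + 0.0001) = 4.373 kN.
Vertical equilibrium: R_A = ΣP − R_B = 114 − 4.373 = 109.6 kN.

R_A = 109.6 kN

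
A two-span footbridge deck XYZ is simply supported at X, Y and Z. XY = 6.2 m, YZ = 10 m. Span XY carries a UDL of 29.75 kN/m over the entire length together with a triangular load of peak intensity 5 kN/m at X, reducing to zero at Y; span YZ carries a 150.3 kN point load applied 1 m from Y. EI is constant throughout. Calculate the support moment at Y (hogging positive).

Insert a hinge at Y; M_Y is the redundant, and each span becomes simply supported.
End slopes at the hinge Y, treating each span as simply supported:
  span XY: UDL 29.75: wL³/(24EI) = 295.4/EI
  span XY: triangular load, peak 5: 7w₀L³/(360EI) = 23.17/EI
  span YZ: point load 150.3 at a = 1: Pab(L + b)/(6LEI) = 428.4/EI
  relative rotation θ_0 = (318.6 + 428.4)/EI = 747/EI
A unit hogging moment at Y produces rotation L₁/(3EI) + L₂/(3EI) = 5.4/EI.
Slope continuity at Y: θ_0 = M_Y·5.4/EI, so M_Y = 747/5.4 = 138.3 kN·m (hogging).

M_Y = 138.3 kN·m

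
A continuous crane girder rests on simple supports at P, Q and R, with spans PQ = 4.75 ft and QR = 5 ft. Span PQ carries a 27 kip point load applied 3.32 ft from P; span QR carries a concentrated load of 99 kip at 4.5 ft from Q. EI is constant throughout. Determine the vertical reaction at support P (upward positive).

R_P = 3.132 kip

Take M_Q as the redundant. Released structure: two simple spans PQ and QR with a hinge at Q.
Discontinuity in slope at Q on the released structure — sum the simple-span end rotations:
  span PQ: point load 27 at a = 3.32: Pab(L + a)/(6LEI) = 36.3/EI
  span QR: point load 99 at a = 4.5: Pab(L + b)/(6LEI) = 40.84/EI
  relative rotation θ_0 = (36.3 + 40.84)/EI = 77.13/EI
A unit hogging moment at Q produces rotation L₁/(3EI) + L₂/(3EI) = 3.25/EI.
Slope continuity at Q: θ_0 = M_Q·3.25/EI, so M_Q = 77.13/3.25 = 23.73 kip·ft (hogging).
Span PQ, ΣM about P with M_Q applied at Q: R_Q^{PQ}·4.75 = 89.64 + 23.73, so R_Q^{PQ} = 23.87 kip and R_P = 27 − 23.87 = 3.132 kip.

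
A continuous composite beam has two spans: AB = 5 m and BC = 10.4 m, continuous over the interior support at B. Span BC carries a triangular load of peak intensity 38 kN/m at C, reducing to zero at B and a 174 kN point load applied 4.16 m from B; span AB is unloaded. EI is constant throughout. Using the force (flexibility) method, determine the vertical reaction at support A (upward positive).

Release continuity at B by inserting a hinge; the redundant is the internal moment M_B. The primary structure is two simply-supported spans AB and BC.
Rotations at B on the released spans (each span's end-slope, ×1/EI):
  span BC: triangular load, peak 38: 7w₀L³/(360EI) = 831.1/EI
  span BC: point load 174 at a = 4.16: Pab(L + b)/(6LEI) = 1204/EI
  relative rotation θ_0 = (0 + 2036)/EI = 2036/EI
A unit hogging moment at B produces rotation L₁/(3EI) + L₂/(3EI) = 5.133/EI.
Slope continuity at B: θ_0 = M_B·5.133/EI, so M_B = 2036/5.133 = 396.5 kN·m (hogging).
Span AB, ΣM about A with M_B applied at B: R_B^{AB}·5 = 0 + 396.5, so R_B^{AB} = 79.31 kN and R_A = 0 − 79.31 = -79.31 kN.

R_A = -79.31 kN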